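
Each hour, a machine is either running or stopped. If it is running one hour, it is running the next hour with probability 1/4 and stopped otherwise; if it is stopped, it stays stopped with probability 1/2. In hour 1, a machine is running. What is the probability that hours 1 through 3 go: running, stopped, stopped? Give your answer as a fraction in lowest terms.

Hour 1 is given. For each transition, use the conditional probability from the current state:
P(stopped | running) = 3/4; P(stopped | stopped) = 1/2.
P = 3/4 × 1/2 = 3/8.

3/8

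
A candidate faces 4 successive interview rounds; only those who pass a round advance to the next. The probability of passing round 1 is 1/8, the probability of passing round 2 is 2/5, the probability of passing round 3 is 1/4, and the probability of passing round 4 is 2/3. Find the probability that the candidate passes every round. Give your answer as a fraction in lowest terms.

1/120

Each stage is reached only if all earlier stages succeed, so
P = 1/8 × 2/5 × 1/4 × 2/3 = 4/480 = 1/120.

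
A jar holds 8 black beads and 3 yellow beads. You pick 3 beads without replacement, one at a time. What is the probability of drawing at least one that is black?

164/165

P(no black) = 3/11 × 2/10 × 1/9 = 6/990 = 1/165.
P(at least one) = 1 − 1/165 = 164/165.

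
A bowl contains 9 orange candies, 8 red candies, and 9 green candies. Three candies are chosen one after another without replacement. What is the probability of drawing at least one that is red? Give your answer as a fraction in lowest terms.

223/325

P(no red) = 18/26 × 17/25 × 16/24 = 4896/15600 = 102/325.
P(at least one) = 1 − 102/325 = 223/325.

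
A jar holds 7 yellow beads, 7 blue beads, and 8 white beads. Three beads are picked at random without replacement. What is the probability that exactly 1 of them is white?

26/55

One ordering (white drawn first) has probability 8/22 × 14/21 × 13/20 = 1456/9240 = 26/165.
There are C(3,1) = 3 such orderings, each equally likely, so P = 3 × 26/165 = 26/55.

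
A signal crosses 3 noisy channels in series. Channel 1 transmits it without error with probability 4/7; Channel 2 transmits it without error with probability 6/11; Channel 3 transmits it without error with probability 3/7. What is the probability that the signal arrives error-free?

72/539

The events are sequential, so multiply the conditional probabilities:
P = 4/7 × 6/11 × 3/7 = 72/539.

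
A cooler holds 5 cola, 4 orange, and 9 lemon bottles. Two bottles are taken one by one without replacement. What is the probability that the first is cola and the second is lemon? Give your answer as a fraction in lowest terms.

Each draw changes the counts, so multiply the conditional probabilities along the sequence:
P = 5/18 × 9/17 = 45/306 = 5/34.

5/34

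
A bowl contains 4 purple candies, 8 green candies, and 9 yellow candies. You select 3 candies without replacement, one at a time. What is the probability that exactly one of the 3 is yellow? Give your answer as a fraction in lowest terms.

297/665

One ordering (yellow drawn first) has probability 9/21 × 12/20 × 11/19 = 1188/7980 = 99/665.
There are C(3,1) = 3 such orderings, each equally likely, so P = 3 × 99/665 = 297/665.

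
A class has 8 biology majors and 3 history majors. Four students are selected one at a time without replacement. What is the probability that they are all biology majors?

P(all biology majors) = 8/11 × 7/10 × 6/9 × 5/8 = 1680/7920 = 7/33.

7/33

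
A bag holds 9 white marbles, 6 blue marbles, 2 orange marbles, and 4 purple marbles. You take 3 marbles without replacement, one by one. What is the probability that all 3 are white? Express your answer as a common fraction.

6/95

P(every draw is white) = 9/21 × 8/20 × 7/19 = 504/7980 = 6/95.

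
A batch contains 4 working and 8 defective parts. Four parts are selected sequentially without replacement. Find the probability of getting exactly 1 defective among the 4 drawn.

One ordering (defective drawn first) has probability 8/12 × 4/11 × 3/10 × 2/9 = 192/11880 = 8/495.
There are C(4,1) = 4 such orderings, each equally likely, so P = 4 × 8/495 = 32/495.

32/495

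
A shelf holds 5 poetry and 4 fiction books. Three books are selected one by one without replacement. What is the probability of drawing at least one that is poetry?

P(no poetry) = 4/9 × 3/8 × 2/7 = 24/504 = 1/21.
P(at least one) = 1 − 1/21 = 20/21.

20/21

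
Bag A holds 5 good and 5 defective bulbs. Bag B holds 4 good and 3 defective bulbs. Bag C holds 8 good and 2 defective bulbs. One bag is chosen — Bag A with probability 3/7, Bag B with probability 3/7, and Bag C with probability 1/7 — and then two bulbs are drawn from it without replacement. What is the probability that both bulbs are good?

From Bag A: P(both good) = (5/10)(4/9) = 2/9.
From Bag B: P(both good) = (4/7)(3/6) = 2/7.
From Bag C: P(both good) = (8/10)(7/9) = 28/45.
Total probability = (3/7)(2/9) + (3/7)(2/7) + (1/7)(28/45) = 676/2205.

676/2205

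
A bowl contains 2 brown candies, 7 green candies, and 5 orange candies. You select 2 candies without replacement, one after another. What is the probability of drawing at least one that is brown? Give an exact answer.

25/91

P(no brown) = 12/14 × 11/13 = 132/182 = 66/91.
P(at least one) = 1 − 66/91 = 25/91.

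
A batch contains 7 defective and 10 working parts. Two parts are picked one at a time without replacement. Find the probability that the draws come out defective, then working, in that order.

Multiply the probability of each draw given the previous ones:
P = 7/17 × 10/16 = 70/272 = 35/136.

35/136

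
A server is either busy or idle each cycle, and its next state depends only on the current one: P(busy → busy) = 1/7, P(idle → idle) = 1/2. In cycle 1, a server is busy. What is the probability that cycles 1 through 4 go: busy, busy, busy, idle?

Cycle 1 is given. For each transition, use the conditional probability from the current state:
P(busy | busy) = 1/7; P(busy | busy) = 1/7; P(idle | busy) = 6/7.
P = 1/7 × 1/7 × 6/7 = 6/343.

6/343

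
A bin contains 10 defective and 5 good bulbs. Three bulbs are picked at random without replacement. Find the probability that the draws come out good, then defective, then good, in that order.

20/273

Chain rule:
P = 5/15 × 10/14 × 4/13 = 200/2730 = 20/273.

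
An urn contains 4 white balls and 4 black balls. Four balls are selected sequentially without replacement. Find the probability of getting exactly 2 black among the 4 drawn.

18/35

One ordering (black drawn first) has probability 4/8 × 3/7 × 4/6 × 3/5 = 144/1680 = 3/35.
There are C(4,2) = 6 such orderings, each equally likely, so P = 6 × 3/35 = 18/35.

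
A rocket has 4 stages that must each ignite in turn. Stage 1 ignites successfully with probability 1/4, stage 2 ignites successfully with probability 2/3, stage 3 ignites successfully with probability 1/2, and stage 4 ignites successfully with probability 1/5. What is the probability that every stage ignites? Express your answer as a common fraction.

1/60

The events are sequential, so multiply the conditional probabilities:
P = 1/4 × 2/3 × 1/2 × 1/5 = 2/120 = 1/60.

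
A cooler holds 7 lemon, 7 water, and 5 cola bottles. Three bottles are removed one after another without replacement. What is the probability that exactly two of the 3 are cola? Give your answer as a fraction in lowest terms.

One ordering (cola drawn first) has probability 5/19 × 4/18 × 14/17 = 280/5814 = 140/2907.
There are C(3,2) = 3 such orderings, each equally likely, so P = 3 × 140/2907 = 140/969.

140/969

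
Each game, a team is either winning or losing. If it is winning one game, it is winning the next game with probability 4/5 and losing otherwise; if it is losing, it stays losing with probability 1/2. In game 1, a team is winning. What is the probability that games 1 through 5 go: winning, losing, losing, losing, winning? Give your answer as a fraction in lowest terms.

1/40

Game 1 is given. For each transition, use the conditional probability from the current state:
P(losing | winning) = 1/5; P(losing | losing) = 1/2; P(losing | losing) = 1/2; P(winning | losing) = 1/2.
P = 1/5 × 1/2 × 1/2 × 1/2 = 1/40.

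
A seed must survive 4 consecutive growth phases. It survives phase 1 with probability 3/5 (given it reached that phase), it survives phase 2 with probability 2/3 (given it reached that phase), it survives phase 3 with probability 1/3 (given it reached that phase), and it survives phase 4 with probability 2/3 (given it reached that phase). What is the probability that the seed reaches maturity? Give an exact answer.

4/45

Multiplying along the chain,
P = 3/5 × 2/3 × 1/3 × 2/3 = 12/135 = 4/45.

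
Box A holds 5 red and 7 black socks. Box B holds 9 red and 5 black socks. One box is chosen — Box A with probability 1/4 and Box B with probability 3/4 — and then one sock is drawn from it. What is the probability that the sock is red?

From Box A: P(red) = 5/12.
From Box B: P(red) = 9/14.
Total probability = (1/4)(5/12) + (3/4)(9/14) = 197/336.

197/336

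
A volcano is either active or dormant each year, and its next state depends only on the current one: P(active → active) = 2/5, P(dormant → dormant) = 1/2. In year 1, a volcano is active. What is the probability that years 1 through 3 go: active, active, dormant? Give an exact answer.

Year 1 is given. For each transition, use the conditional probability from the current state:
P(active | active) = 2/5; P(dormant | active) = 3/5.
P = 2/5 × 3/5 = 6/25.

6/25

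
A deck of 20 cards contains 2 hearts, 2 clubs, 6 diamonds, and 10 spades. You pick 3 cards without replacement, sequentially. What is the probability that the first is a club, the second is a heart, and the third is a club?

Chain rule:
P = 2/20 × 2/19 × 1/18 = 4/6840 = 1/1710.

1/1710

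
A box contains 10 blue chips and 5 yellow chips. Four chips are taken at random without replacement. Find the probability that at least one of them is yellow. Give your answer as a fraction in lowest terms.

11/13

P(no yellow) = 10/15 × 9/14 × 8/13 × 7/12 = 5040/32760 = 2/13.
P(at least one) = 1 − 2/13 = 11/13.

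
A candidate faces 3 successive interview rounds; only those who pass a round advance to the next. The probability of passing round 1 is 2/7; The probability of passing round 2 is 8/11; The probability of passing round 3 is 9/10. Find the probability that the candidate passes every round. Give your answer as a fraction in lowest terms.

72/385

Each stage is reached only if all earlier stages succeed, so
P = 2/7 × 8/11 × 9/10 = 144/770 = 72/385.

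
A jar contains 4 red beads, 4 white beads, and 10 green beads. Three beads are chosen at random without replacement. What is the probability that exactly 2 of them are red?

One ordering (red drawn first) has probability 4/18 × 3/17 × 14/16 = 168/4896 = 7/204.
There are C(3,2) = 3 such orderings, each equally likely, so P = 3 × 7/204 = 7/68.

7/68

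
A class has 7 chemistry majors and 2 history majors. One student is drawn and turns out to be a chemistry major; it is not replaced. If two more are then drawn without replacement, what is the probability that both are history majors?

1/28

After the first draw, 2 of the remaining 8 students are history majors.
P = 2/8 × 1/7 = 2/56 = 1/28.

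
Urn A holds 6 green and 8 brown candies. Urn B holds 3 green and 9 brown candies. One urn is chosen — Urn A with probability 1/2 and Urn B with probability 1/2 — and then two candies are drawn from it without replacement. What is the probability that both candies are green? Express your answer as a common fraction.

421/4004

From Urn A: P(both green) = (6/14)(5/13) = 15/91.
From Urn B: P(both green) = (3/12)(2/11) = 1/22.
Total probability = (1/2)(15/91) + (1/2)(1/22) = 421/4004.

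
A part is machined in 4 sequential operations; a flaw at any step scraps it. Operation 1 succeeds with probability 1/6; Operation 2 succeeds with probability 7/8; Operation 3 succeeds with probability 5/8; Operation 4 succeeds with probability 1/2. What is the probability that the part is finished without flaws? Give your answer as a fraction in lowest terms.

35/768

Each stage is reached only if all earlier stages succeed, so
P = 1/6 × 7/8 × 5/8 × 1/2 = 35/768.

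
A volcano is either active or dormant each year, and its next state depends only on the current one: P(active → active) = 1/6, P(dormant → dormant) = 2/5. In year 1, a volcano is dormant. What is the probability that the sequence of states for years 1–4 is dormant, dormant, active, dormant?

Year 1 is given. For each transition, use the conditional probability from the current state:
P(dormant | dormant) = 2/5; P(active | dormant) = 3/5; P(dormant | active) = 5/6.
P = 2/5 × 3/5 × 5/6 = 30/150 = 1/5.

1/5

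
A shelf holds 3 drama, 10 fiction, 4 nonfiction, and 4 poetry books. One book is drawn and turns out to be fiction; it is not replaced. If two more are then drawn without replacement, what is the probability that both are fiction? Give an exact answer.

18/95

With the first book removed, 9 fiction remain out of 20.
P = 9/20 × 8/19 = 72/380 = 18/95.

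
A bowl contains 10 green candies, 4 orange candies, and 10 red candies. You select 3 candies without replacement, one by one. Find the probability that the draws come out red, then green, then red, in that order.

75/1012

Multiply the probability of each draw given the previous ones:
P = 10/24 × 10/23 × 9/22 = 900/12144 = 75/1012.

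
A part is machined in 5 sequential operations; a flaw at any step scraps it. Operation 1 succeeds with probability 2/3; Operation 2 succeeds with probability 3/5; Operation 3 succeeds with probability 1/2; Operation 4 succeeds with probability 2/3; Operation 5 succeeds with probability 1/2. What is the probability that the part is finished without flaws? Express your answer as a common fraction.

Each stage is reached only if all earlier stages succeed, so
P = 2/3 × 3/5 × 1/2 × 2/3 × 1/2 = 12/180 = 1/15.

1/15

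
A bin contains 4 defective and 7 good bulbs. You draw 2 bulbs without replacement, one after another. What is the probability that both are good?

21/55

P(all good) = 7/11 × 6/10 = 42/110 = 21/55.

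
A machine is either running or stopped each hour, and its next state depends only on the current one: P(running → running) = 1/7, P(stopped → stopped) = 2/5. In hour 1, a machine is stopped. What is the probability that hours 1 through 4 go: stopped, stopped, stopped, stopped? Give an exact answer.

8/125

Hour 1 is given. For each transition, use the conditional probability from the current state:
P(stopped | stopped) = 2/5; P(stopped | stopped) = 2/5; P(stopped | stopped) = 2/5.
P = 2/5 × 2/5 × 2/5 = 8/125.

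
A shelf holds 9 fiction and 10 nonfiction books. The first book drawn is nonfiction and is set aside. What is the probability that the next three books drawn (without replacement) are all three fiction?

With the first book removed, 9 fiction remain out of 18.
P = 9/18 × 8/17 × 7/16 = 504/4896 = 7/68.

7/68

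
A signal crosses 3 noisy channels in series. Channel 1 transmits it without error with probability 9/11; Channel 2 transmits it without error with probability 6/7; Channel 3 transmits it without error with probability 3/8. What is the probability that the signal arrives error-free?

81/308

Multiplying along the chain,
P = 9/11 × 6/7 × 3/8 = 162/616 = 81/308.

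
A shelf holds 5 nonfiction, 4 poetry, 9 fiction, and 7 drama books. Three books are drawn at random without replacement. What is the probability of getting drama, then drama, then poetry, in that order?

7/575

Chain rule:
P = 7/25 × 6/24 × 4/23 = 168/13800 = 7/575.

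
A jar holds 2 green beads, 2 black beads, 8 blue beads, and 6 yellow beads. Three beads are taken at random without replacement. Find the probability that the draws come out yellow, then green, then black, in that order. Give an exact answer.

1/204

Multiply the probability of each draw given the previous ones:
P = 6/18 × 2/17 × 2/16 = 24/4896 = 1/204.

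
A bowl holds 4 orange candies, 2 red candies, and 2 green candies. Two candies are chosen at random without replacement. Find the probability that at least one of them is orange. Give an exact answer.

P(no orange) = 4/8 × 3/7 = 12/56 = 3/14.
P(at least one) = 1 − 3/14 = 11/14.

11/14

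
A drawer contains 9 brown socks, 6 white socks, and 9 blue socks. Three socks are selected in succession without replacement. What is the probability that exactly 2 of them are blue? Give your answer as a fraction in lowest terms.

One ordering (blue drawn first) has probability 9/24 × 8/23 × 15/22 = 1080/12144 = 45/506.
There are C(3,2) = 3 such orderings, each equally likely, so P = 3 × 45/506 = 135/506.

135/506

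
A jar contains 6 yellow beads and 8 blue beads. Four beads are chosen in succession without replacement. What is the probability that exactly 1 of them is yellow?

48/143

One ordering (yellow drawn first) has probability 6/14 × 8/13 × 7/12 × 6/11 = 2016/24024 = 12/143.
There are C(4,1) = 4 such orderings, each equally likely, so P = 4 × 12/143 = 48/143.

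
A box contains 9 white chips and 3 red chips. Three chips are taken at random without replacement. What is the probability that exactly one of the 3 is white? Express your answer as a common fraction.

One ordering (white drawn first) has probability 9/12 × 3/11 × 2/10 = 54/1320 = 9/220.
There are C(3,1) = 3 such orderings, each equally likely, so P = 3 × 9/220 = 27/220.

27/220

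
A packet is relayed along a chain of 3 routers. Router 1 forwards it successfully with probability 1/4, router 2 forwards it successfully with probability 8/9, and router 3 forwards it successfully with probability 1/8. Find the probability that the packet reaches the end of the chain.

1/36

Each stage is reached only if all earlier stages succeed, so
P = 1/4 × 8/9 × 1/8 = 8/288 = 1/36.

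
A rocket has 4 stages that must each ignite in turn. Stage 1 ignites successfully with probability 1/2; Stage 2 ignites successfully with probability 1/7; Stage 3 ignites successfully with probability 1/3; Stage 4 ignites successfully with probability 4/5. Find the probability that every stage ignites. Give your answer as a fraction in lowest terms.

Multiplying along the chain,
P = 1/2 × 1/7 × 1/3 × 4/5 = 4/210 = 2/105.

2/105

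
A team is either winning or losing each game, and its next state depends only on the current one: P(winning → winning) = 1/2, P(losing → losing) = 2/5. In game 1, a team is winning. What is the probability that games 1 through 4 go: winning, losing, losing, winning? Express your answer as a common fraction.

3/25

Game 1 is given. For each transition, use the conditional probability from the current state:
P(losing | winning) = 1/2; P(losing | losing) = 2/5; P(winning | losing) = 3/5.
P = 1/2 × 2/5 × 3/5 = 6/50 = 3/25.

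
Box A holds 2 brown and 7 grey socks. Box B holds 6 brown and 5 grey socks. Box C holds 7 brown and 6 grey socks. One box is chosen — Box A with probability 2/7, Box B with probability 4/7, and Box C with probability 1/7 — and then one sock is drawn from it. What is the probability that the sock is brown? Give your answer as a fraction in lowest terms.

From Box A: P(brown) = 2/9.
From Box B: P(brown) = 6/11.
From Box C: P(brown) = 7/13.
Total probability = (2/7)(2/9) + (4/7)(6/11) + (1/7)(7/13) = 4073/9009.

4073/9009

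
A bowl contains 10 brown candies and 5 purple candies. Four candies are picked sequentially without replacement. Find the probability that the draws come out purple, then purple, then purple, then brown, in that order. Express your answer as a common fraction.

Multiply the probability of each draw given the previous ones:
P = 5/15 × 4/14 × 3/13 × 10/12 = 600/32760 = 5/273.

5/273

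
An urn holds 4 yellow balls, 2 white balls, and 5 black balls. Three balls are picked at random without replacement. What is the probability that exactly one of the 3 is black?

One ordering (black drawn first) has probability 5/11 × 6/10 × 5/9 = 150/990 = 5/33.
There are C(3,1) = 3 such orderings, each equally likely, so P = 3 × 5/33 = 5/11.

5/11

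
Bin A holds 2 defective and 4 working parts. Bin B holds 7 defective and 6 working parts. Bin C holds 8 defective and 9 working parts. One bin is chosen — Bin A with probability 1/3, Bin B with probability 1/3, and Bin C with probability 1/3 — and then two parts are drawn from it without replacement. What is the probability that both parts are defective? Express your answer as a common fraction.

1796/9945

From Bin A: P(both defective) = (2/6)(1/5) = 1/15.
From Bin B: P(both defective) = (7/13)(6/12) = 7/26.
From Bin C: P(both defective) = (8/17)(7/16) = 7/34.
Total probability = (1/3)(1/15) + (1/3)(7/26) + (1/3)(7/34) = 1796/9945.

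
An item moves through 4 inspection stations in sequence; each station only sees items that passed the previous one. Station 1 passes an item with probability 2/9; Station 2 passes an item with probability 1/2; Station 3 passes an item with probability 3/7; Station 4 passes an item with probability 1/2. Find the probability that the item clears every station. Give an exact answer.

1/42

The events are sequential, so multiply the conditional probabilities:
P = 2/9 × 1/2 × 3/7 × 1/2 = 6/252 = 1/42.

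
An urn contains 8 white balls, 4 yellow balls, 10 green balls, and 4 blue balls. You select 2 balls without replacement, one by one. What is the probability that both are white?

P = 8/26 × 7/25 = 56/650 = 28/325.

28/325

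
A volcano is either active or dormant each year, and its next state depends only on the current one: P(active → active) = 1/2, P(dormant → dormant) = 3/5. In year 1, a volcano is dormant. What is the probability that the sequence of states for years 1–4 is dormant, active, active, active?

1/10

Year 1 is given. For each transition, use the conditional probability from the current state:
P(active | dormant) = 2/5; P(active | active) = 1/2; P(active | active) = 1/2.
P = 2/5 × 1/2 × 1/2 = 2/20 = 1/10.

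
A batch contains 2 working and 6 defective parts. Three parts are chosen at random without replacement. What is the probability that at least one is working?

9/14

P(no working) = 6/8 × 5/7 × 4/6 = 120/336 = 5/14.
P(at least one) = 1 − 5/14 = 9/14.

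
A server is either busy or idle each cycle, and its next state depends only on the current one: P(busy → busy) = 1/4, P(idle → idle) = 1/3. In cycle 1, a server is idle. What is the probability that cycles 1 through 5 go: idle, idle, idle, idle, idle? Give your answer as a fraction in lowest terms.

1/81

Cycle 1 is given. For each transition, use the conditional probability from the current state:
P(idle | idle) = 1/3; P(idle | idle) = 1/3; P(idle | idle) = 1/3; P(idle | idle) = 1/3.
P = 1/3 × 1/3 × 1/3 × 1/3 = 1/81.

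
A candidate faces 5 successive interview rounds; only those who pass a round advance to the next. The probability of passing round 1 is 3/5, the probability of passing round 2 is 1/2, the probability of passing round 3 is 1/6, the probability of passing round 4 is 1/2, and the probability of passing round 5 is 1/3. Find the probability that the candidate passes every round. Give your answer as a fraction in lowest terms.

1/120

The events are sequential, so multiply the conditional probabilities:
P = 3/5 × 1/2 × 1/6 × 1/2 × 1/3 = 3/360 = 1/120.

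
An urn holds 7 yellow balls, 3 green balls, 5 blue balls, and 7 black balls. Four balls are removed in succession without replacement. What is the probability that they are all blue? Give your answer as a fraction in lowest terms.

1/1463

P(every draw is blue) = 5/22 × 4/21 × 3/20 × 2/19 = 120/175560 = 1/1463.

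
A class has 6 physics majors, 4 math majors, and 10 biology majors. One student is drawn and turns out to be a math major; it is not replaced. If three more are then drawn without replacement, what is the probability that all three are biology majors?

With the first student removed, 10 biology majors remain out of 19.
P = 10/19 × 9/18 × 8/17 = 720/5814 = 40/323.

40/323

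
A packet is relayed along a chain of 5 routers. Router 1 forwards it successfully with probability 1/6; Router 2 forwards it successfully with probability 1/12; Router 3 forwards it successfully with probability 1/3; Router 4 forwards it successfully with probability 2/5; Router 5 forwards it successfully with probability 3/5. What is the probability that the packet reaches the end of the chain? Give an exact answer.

Each stage is reached only if all earlier stages succeed, so
P = 1/6 × 1/12 × 1/3 × 2/5 × 3/5 = 6/5400 = 1/900.

1/900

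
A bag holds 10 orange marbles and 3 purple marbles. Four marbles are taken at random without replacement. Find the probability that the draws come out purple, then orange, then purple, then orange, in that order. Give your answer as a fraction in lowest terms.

Chain rule:
P = 3/13 × 10/12 × 2/11 × 9/10 = 540/17160 = 9/286.

9/286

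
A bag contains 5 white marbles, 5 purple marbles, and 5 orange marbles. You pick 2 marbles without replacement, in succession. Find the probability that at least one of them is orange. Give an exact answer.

4/7

P(no orange) = 10/15 × 9/14 = 90/210 = 3/7.
P(at least one) = 1 − 3/7 = 4/7.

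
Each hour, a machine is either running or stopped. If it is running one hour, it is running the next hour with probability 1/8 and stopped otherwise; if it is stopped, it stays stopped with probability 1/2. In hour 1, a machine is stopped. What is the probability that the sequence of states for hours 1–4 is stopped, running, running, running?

1/128

Hour 1 is given. For each transition, use the conditional probability from the current state:
P(running | stopped) = 1/2; P(running | running) = 1/8; P(running | running) = 1/8.
P = 1/2 × 1/8 × 1/8 = 1/128.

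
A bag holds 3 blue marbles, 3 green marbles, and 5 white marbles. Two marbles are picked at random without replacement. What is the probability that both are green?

3/55

P = 3/11 × 2/10 = 6/110 = 3/55.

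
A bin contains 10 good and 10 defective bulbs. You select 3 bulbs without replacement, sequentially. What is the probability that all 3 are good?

P(every draw is good) = 10/20 × 9/19 × 8/18 = 720/6840 = 2/19.

2/19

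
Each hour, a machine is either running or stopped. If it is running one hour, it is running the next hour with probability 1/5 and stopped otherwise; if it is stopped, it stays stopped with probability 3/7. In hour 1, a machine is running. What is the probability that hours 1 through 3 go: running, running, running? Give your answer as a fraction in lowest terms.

1/25

Hour 1 is given. For each transition, use the conditional probability from the current state:
P(running | running) = 1/5; P(running | running) = 1/5.
P = 1/5 × 1/5 = 1/25.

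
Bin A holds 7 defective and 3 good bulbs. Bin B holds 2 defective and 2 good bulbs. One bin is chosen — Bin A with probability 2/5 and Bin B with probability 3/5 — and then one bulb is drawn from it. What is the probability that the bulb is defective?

From Bin A: P(defective) = 7/10.
From Bin B: P(defective) = 2/4.
Total probability = (2/5)(7/10) + (3/5)(2/4) = 29/50.

29/50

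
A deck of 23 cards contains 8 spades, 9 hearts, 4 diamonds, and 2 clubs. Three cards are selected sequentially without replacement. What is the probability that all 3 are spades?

8/253

P = 8/23 × 7/22 × 6/21 = 336/10626 = 8/253.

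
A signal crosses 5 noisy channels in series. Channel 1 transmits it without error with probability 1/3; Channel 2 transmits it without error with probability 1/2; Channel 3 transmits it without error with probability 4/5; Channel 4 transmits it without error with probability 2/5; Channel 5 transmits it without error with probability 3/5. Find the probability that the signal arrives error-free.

4/125

Multiplying along the chain,
P = 1/3 × 1/2 × 4/5 × 2/5 × 3/5 = 24/750 = 4/125.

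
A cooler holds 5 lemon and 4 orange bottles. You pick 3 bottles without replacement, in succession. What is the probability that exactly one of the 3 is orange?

One ordering (orange drawn first) has probability 4/9 × 5/8 × 4/7 = 80/504 = 10/63.
There are C(3,1) = 3 such orderings, each equally likely, so P = 3 × 10/63 = 10/21.

10/21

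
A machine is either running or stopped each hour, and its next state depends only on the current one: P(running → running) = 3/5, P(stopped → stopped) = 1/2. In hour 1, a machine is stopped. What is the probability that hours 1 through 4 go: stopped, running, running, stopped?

Hour 1 is given. For each transition, use the conditional probability from the current state:
P(running | stopped) = 1/2; P(running | running) = 3/5; P(stopped | running) = 2/5.
P = 1/2 × 3/5 × 2/5 = 6/50 = 3/25.

3/25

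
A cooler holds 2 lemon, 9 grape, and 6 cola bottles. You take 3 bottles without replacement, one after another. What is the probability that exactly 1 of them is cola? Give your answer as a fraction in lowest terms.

One ordering (cola drawn first) has probability 6/17 × 11/16 × 10/15 = 660/4080 = 11/68.
There are C(3,1) = 3 such orderings, each equally likely, so P = 3 × 11/68 = 33/68.

33/68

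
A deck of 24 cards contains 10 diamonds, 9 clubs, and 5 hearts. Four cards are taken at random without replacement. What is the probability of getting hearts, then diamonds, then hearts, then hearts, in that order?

25/10626

Chain rule:
P = 5/24 × 10/23 × 4/22 × 3/21 = 600/255024 = 25/10626.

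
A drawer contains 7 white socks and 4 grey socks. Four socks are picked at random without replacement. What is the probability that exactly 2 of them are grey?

21/55

One ordering (grey drawn first) has probability 4/11 × 3/10 × 7/9 × 6/8 = 504/7920 = 7/110.
There are C(4,2) = 6 such orderings, each equally likely, so P = 6 × 7/110 = 21/55.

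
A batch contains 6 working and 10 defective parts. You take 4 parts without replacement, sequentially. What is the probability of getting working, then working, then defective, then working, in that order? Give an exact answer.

Multiply the probability of each draw given the previous ones:
P = 6/16 × 5/15 × 10/14 × 4/13 = 1200/43680 = 5/182.

5/182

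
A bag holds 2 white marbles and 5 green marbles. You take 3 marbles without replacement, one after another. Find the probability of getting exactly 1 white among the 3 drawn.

One ordering (white drawn first) has probability 2/7 × 5/6 × 4/5 = 40/210 = 4/21.
There are C(3,1) = 3 such orderings, each equally likely, so P = 3 × 4/21 = 4/7.

4/7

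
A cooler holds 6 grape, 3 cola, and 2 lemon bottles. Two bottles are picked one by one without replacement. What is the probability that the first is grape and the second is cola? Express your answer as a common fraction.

9/55

Multiply the probability of each draw given the previous ones:
P = 6/11 × 3/10 = 18/110 = 9/55.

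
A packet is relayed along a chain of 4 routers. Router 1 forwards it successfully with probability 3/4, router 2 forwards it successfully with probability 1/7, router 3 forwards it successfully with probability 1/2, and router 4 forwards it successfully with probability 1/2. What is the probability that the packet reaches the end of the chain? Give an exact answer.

The events are sequential, so multiply the conditional probabilities:
P = 3/4 × 1/7 × 1/2 × 1/2 = 3/112.

3/112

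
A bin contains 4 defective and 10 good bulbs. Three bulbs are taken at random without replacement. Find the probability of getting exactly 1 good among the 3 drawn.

One ordering (good drawn first) has probability 10/14 × 4/13 × 3/12 = 120/2184 = 5/91.
There are C(3,1) = 3 such orderings, each equally likely, so P = 3 × 5/91 = 15/91.

15/91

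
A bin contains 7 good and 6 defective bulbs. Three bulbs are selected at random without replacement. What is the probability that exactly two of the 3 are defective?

105/286

One ordering (defective drawn first) has probability 6/13 × 5/12 × 7/11 = 210/1716 = 35/286.
There are C(3,2) = 3 such orderings, each equally likely, so P = 3 × 35/286 = 105/286.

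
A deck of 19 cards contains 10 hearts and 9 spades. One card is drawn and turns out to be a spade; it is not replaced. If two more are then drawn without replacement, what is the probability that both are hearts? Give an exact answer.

After the first draw, 10 of the remaining 18 cards are hearts.
P = 10/18 × 9/17 = 90/306 = 5/17.

5/17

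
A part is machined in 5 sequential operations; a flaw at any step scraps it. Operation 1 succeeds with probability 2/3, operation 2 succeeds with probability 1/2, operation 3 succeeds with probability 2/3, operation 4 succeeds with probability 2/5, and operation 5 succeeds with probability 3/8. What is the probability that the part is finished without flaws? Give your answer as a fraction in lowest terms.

1/30

Each stage is reached only if all earlier stages succeed, so
P = 2/3 × 1/2 × 2/3 × 2/5 × 3/8 = 24/720 = 1/30.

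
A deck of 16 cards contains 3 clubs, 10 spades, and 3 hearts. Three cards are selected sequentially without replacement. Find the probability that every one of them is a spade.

P = 10/16 × 9/15 × 8/14 = 720/3360 = 3/14.

3/14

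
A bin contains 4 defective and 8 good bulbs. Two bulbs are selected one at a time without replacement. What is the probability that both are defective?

P(all defective) = 4/12 × 3/11 = 12/132 = 1/11.

1/11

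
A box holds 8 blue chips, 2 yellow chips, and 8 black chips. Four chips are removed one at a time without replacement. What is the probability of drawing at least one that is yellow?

P(no yellow) = 16/18 × 15/17 × 14/16 × 13/15 = 43680/73440 = 91/153.
P(at least one) = 1 − 91/153 = 62/153.

62/153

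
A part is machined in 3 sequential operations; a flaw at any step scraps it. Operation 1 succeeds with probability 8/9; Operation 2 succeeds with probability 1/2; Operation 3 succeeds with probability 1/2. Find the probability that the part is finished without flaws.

The events are sequential, so multiply the conditional probabilities:
P = 8/9 × 1/2 × 1/2 = 8/36 = 2/9.

2/9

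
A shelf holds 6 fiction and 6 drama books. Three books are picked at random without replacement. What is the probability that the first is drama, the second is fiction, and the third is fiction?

3/22

Each draw changes the counts, so multiply the conditional probabilities along the sequence:
P = 6/12 × 6/11 × 5/10 = 180/1320 = 3/22.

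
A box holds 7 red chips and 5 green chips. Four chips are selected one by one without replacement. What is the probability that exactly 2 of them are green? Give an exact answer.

14/33

One ordering (green drawn first) has probability 5/12 × 4/11 × 7/10 × 6/9 = 840/11880 = 7/99.
There are C(4,2) = 6 such orderings, each equally likely, so P = 6 × 7/99 = 14/33.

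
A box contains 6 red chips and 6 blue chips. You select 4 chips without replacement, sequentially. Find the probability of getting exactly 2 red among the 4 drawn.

5/11

One ordering (red drawn first) has probability 6/12 × 5/11 × 6/10 × 5/9 = 900/11880 = 5/66.
There are C(4,2) = 6 such orderings, each equally likely, so P = 6 × 5/66 = 5/11.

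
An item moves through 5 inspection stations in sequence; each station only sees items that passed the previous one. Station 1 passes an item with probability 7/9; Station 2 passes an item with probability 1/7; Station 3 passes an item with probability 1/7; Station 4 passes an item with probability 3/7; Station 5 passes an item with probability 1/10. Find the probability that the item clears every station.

The events are sequential, so multiply the conditional probabilities:
P = 7/9 × 1/7 × 1/7 × 3/7 × 1/10 = 21/30870 = 1/1470.

1/1470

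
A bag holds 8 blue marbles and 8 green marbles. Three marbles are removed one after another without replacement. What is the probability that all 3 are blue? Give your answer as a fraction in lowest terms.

1/10

P = 8/16 × 7/15 × 6/14 = 336/3360 = 1/10.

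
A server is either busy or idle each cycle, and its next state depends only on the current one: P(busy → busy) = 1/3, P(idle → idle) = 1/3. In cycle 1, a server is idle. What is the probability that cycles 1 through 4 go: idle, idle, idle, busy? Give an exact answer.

Cycle 1 is given. For each transition, use the conditional probability from the current state:
P(idle | idle) = 1/3; P(idle | idle) = 1/3; P(busy | idle) = 2/3.
P = 1/3 × 1/3 × 2/3 = 2/27.

2/27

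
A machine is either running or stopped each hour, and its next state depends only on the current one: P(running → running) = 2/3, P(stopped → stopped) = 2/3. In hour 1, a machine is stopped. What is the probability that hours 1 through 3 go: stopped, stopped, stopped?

Hour 1 is given. For each transition, use the conditional probability from the current state:
P(stopped | stopped) = 2/3; P(stopped | stopped) = 2/3.
P = 2/3 × 2/3 = 4/9.

4/9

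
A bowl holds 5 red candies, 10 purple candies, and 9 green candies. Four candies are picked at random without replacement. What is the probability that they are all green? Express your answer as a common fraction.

P(every draw is green) = 9/24 × 8/23 × 7/22 × 6/21 = 3024/255024 = 3/253.

3/253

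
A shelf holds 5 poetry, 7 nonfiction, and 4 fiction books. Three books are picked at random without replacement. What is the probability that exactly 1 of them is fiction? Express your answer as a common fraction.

One ordering (fiction drawn first) has probability 4/16 × 12/15 × 11/14 = 528/3360 = 11/70.
There are C(3,1) = 3 such orderings, each equally likely, so P = 3 × 11/70 = 33/70.

33/70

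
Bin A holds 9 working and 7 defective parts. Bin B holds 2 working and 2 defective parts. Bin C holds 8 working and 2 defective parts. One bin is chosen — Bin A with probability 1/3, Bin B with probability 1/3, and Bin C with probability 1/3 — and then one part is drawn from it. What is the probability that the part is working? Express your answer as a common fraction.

149/240

From Bin A: P(working) = 9/16.
From Bin B: P(working) = 2/4.
From Bin C: P(working) = 8/10.
Total probability = (1/3)(9/16) + (1/3)(2/4) + (1/3)(8/10) = 149/240.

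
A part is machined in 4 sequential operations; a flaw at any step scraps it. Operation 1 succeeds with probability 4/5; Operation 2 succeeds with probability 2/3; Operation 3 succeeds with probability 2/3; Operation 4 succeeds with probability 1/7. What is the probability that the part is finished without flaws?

Each stage is reached only if all earlier stages succeed, so
P = 4/5 × 2/3 × 2/3 × 1/7 = 16/315.

16/315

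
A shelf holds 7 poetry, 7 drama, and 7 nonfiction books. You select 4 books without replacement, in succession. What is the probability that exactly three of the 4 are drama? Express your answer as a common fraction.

One ordering (drama drawn first) has probability 7/21 × 6/20 × 5/19 × 14/18 = 2940/143640 = 7/342.
There are C(4,3) = 4 such orderings, each equally likely, so P = 4 × 7/342 = 14/171.

14/171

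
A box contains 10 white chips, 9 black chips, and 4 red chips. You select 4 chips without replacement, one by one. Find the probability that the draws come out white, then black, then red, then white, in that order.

27/1771

Multiply the probability of each draw given the previous ones:
P = 10/23 × 9/22 × 4/21 × 9/20 = 3240/212520 = 27/1771.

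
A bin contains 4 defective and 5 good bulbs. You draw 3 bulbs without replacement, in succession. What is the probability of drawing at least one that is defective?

37/42

P(no defective) = 5/9 × 4/8 × 3/7 = 60/504 = 5/42.
P(at least one) = 1 − 5/42 = 37/42.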